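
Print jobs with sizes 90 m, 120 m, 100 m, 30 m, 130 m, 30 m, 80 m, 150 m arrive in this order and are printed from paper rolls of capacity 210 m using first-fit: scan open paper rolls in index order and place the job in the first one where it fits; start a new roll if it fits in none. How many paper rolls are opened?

  90 → roll 1 (new)  [load 90/210]
  120 → roll 1  [load 210/210]
  100 → roll 2 (new)  [load 100/210]
  30 → roll 2  [load 130/210]
  130 → roll 3 (new)  [load 130/210]
  30 → roll 2  [load 160/210]
  80 → roll 3  [load 210/210]
  150 → roll 4 (new)  [load 150/210]
4 paper rolls opened.

4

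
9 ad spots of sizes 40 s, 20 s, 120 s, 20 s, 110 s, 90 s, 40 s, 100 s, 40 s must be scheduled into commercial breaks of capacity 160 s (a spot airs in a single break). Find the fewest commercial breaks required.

4

Total = 120 + 110 + 100 + 90 + 40 + 40 + 40 + 20 + 20 = 580 s.
Lower bound: ⌈580/160⌉ = 4 commercial breaks.
A packing using 4 commercial breaks:
  break 1: 120 + 40 = 160
  break 2: 110 + 40 = 150
  break 3: 100 + 40 + 20 = 160
  break 4: 90 + 20 = 110
This matches the lower bound, so 4 is optimal.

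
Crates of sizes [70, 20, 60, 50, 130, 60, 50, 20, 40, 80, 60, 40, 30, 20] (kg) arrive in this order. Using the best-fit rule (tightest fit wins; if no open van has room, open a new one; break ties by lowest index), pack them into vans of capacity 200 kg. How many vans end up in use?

  70 → van 1 (new)  [load 70/200]
  20 → van 1  [load 90/200]
  60 → van 1  [load 150/200]
  50 → van 1  [load 200/200]
  130 → van 2 (new)  [load 130/200]
  60 → van 2  [load 190/200]
  50 → van 3 (new)  [load 50/200]
  20 → van 3  [load 70/200]
  40 → van 3  [load 110/200]
  80 → van 3  [load 190/200]
  60 → van 4 (new)  [load 60/200]
  40 → van 4  [load 100/200]
  30 → van 4  [load 130/200]
  20 → van 4  [load 150/200]
4 vans opened.

4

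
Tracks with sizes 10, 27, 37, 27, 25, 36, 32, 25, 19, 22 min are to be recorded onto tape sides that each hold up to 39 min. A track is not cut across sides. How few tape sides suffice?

9

Total = 37 + 36 + 32 + 27 + 27 + 25 + 25 + 22 + 19 + 10 = 260 min.
Lower bound: ⌈260/39⌉ = 7 tape sides.
Also, 8 tracks each exceed 39/2 min, and no two of those can share a side, so at least 8 tape sides are needed.
A packing using 9 tape sides:
  side 1: 37 = 37
  side 2: 36 = 36
  side 3: 32 = 32
  side 4: 27 + 10 = 37
  side 5: 27 = 27
  side 6: 25 = 25
  side 7: 25 = 25
  side 8: 22 = 22
  side 9: 19 = 19
No arrangement into 8 tape sides stays within capacity, so 9 is optimal.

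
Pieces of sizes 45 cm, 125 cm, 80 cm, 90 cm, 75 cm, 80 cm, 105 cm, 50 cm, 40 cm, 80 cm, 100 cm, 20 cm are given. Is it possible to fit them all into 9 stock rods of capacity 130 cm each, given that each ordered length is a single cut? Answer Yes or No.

A valid assignment using 8 stock rods:
  stock rod 1: 125 = 125
  stock rod 2: 105 + 20 = 125
  stock rod 3: 100 = 100
  stock rod 4: 90 + 40 = 130
  stock rod 5: 80 + 50 = 130
  stock rod 6: 80 + 45 = 125
  stock rod 7: 80 = 80
  stock rod 8: 75 = 75
That uses only 8 ≤ 9, so 9 stock rods are enough.

Yes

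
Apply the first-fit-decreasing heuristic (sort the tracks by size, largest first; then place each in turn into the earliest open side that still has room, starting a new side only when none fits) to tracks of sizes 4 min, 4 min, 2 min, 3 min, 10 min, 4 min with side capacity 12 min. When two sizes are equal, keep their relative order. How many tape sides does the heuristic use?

3

Sorted descending: 10, 4, 4, 4, 3, 2.
  10 → side 1 (new)  [load 10/12]
  4 → side 2 (new)  [load 4/12]
  4 → side 2  [load 8/12]
  4 → side 2  [load 12/12]
  3 → side 3 (new)  [load 3/12]
  2 → side 1  [load 12/12]
3 tape sides opened.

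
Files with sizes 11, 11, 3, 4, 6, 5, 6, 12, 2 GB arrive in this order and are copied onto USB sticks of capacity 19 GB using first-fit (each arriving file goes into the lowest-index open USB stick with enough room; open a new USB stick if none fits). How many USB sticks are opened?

  11 → USB stick 1 (new)  [load 11/19]
  11 → USB stick 2 (new)  [load 11/19]
  3 → USB stick 1  [load 14/19]
  4 → USB stick 1  [load 18/19]
  6 → USB stick 2  [load 17/19]
  5 → USB stick 3 (new)  [load 5/19]
  6 → USB stick 3  [load 11/19]
  12 → USB stick 4 (new)  [load 12/19]
  2 → USB stick 2  [load 19/19]
4 USB sticks opened.

4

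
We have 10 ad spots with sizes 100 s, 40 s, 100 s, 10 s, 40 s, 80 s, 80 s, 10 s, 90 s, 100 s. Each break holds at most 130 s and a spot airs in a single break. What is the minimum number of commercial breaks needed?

6

Total = 100 + 100 + 100 + 90 + 80 + 80 + 40 + 40 + 10 + 10 = 650 s.
Lower bound: ⌈650/130⌉ = 5 commercial breaks.
Also, 6 ad spots each exceed 65 s, and no two of those can share a break, so at least 6 commercial breaks are needed.
A packing using 6 commercial breaks:
  break 1: 100 + 10 + 10 = 120
  break 2: 100 = 100
  break 3: 100 = 100
  break 4: 90 + 40 = 130
  break 5: 80 + 40 = 120
  break 6: 80 = 80
This matches the lower bound, so 6 is optimal.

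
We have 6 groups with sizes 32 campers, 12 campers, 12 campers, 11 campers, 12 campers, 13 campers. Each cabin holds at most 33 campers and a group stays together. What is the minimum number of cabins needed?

4

Total = 32 + 13 + 12 + 12 + 12 + 11 = 92 campers.
Lower bound: ⌈92/33⌉ = 3 cabins.
A packing using 4 cabins:
  cabin 1: 32 = 32
  cabin 2: 13 + 12 = 25
  cabin 3: 12 + 12 = 24
  cabin 4: 11 = 11
No arrangement into 3 cabins stays within capacity, so 4 is optimal.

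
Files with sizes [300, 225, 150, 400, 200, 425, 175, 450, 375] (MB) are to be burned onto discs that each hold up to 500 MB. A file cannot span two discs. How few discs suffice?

Total = 450 + 425 + 400 + 375 + 300 + 225 + 200 + 175 + 150 = 2700 MB.
Lower bound: ⌈2700/500⌉ = 6 discs.
A packing using 7 discs:
  disc 1: 450 = 450
  disc 2: 425 = 425
  disc 3: 400 = 400
  disc 4: 375 = 375
  disc 5: 300 + 200 = 500
  disc 6: 225 + 175 = 400
  disc 7: 150 = 150
No arrangement into 6 discs stays within capacity, so 7 is optimal.

7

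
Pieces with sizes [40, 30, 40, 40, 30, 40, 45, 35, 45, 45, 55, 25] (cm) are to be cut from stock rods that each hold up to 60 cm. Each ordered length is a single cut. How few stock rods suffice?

10

Total = 55 + 45 + 45 + 45 + 40 + 40 + 40 + 40 + 35 + 30 + 30 + 25 = 470 cm.
Lower bound: ⌈470/60⌉ = 8 stock rods.
Also, 9 pieces each exceed 30 cm, and no two of those can share a stock rod, so at least 9 stock rods are needed.
A packing using 10 stock rods:
  stock rod 1: 55 = 55
  stock rod 2: 45 = 45
  stock rod 3: 45 = 45
  stock rod 4: 45 = 45
  stock rod 5: 40 = 40
  stock rod 6: 40 = 40
  stock rod 7: 40 = 40
  stock rod 8: 40 = 40
  stock rod 9: 35 + 25 = 60
  stock rod 10: 30 + 30 = 60
No arrangement into 9 stock rods stays within capacity, so 10 is optimal.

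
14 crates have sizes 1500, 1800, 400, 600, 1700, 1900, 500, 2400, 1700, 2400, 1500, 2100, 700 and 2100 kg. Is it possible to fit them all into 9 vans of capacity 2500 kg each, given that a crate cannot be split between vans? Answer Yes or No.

No

Total = 21300 kg; ⌈21300/2500⌉ = 9.
10 crates each exceed half the capacity and cannot share a van, forcing at least 10 vans.
At least 10 vans are required, but only 9 are allowed.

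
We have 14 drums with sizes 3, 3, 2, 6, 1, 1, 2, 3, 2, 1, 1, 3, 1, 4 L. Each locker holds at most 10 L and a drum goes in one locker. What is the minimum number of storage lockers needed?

Total = 6 + 4 + 3 + 3 + 3 + 3 + 2 + 2 + 2 + 1 + 1 + 1 + 1 + 1 = 33 L.
Lower bound: ⌈33/10⌉ = 4 storage lockers.
A packing using 4 storage lockers:
  locker 1: 6 + 4 = 10
  locker 2: 3 + 3 + 3 + 1 = 10
  locker 3: 3 + 2 + 2 + 2 + 1 = 10
  locker 4: 1 + 1 + 1 = 3
This matches the lower bound, so 4 is optimal.

4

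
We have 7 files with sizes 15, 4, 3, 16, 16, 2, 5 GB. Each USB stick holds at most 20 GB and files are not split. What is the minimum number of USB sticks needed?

4

Total = 16 + 16 + 15 + 5 + 4 + 3 + 2 = 61 GB.
Lower bound: ⌈61/20⌉ = 4 USB sticks.
A packing using 4 USB sticks:
  USB stick 1: 16 + 4 = 20
  USB stick 2: 16 + 3 = 19
  USB stick 3: 15 + 5 = 20
  USB stick 4: 2 = 2
This matches the lower bound, so 4 is optimal.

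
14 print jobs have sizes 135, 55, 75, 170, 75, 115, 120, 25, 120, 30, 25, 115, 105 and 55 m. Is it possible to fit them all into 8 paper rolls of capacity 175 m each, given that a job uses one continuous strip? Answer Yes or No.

Yes

A valid assignment using 8 paper rolls:
  roll 1: 170 = 170
  roll 2: 135 + 30 = 165
  roll 3: 120 + 55 = 175
  roll 4: 120 + 55 = 175
  roll 5: 115 + 25 + 25 = 165
  roll 6: 115 = 115
  roll 7: 105 = 105
  roll 8: 75 + 75 = 150
Every load is within 175 m, so 8 paper rolls suffice.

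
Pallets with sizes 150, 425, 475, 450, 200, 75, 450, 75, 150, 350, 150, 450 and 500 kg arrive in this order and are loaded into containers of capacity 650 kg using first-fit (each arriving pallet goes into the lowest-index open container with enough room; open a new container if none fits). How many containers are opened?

  150 → container 1 (new)  [load 150/650]
  425 → container 1  [load 575/650]
  475 → container 2 (new)  [load 475/650]
  450 → container 3 (new)  [load 450/650]
  200 → container 3  [load 650/650]
  75 → container 1  [load 650/650]
  450 → container 4 (new)  [load 450/650]
  75 → container 2  [load 550/650]
  150 → container 4  [load 600/650]
  350 → container 5 (new)  [load 350/650]
  150 → container 5  [load 500/650]
  450 → container 6 (new)  [load 450/650]
  500 → container 7 (new)  [load 500/650]
7 containers opened.

7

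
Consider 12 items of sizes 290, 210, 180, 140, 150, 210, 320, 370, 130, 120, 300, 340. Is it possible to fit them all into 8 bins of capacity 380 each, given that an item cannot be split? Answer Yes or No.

Total = 2760; ⌈2760/380⌉ = 8.
The bound of 8 does not rule out 8, but exhaustive search shows no assignment into 8 bins of capacity 380 exists — the minimum is 9.

No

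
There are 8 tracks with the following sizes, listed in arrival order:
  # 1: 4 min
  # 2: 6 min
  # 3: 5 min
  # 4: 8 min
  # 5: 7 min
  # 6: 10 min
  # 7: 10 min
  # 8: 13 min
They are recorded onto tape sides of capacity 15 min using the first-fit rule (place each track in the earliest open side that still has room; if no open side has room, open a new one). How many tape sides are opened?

  4 → side 1 (new)  [load 4/15]
  6 → side 1  [load 10/15]
  5 → side 1  [load 15/15]
  8 → side 2 (new)  [load 8/15]
  7 → side 2  [load 15/15]
  10 → side 3 (new)  [load 10/15]
  10 → side 4 (new)  [load 10/15]
  13 → side 5 (new)  [load 13/15]
5 tape sides opened.

5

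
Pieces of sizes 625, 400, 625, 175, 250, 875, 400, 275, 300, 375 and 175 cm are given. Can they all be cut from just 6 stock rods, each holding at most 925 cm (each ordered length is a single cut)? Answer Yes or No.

A valid assignment using 6 stock rods:
  stock rod 1: 875 = 875
  stock rod 2: 625 + 300 = 925
  stock rod 3: 625 + 275 = 900
  stock rod 4: 400 + 400 = 800
  stock rod 5: 375 + 250 + 175 = 800
  stock rod 6: 175 = 175
Every load is within 925 cm, so 6 stock rods suffice.

Yes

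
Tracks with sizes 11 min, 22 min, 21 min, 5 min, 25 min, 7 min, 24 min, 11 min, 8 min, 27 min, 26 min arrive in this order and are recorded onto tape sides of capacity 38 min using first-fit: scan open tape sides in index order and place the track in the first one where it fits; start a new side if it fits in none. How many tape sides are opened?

6

  11 → side 1 (new)  [load 11/38]
  22 → side 1  [load 33/38]
  21 → side 2 (new)  [load 21/38]
  5 → side 1  [load 38/38]
  25 → side 3 (new)  [load 25/38]
  7 → side 2  [load 28/38]
  24 → side 4 (new)  [load 24/38]
  11 → side 3  [load 36/38]
  8 → side 2  [load 36/38]
  27 → side 5 (new)  [load 27/38]
  26 → side 6 (new)  [load 26/38]
6 tape sides opened.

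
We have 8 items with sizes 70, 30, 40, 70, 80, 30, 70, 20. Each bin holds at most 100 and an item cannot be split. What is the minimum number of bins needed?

5

Total = 80 + 70 + 70 + 70 + 40 + 30 + 30 + 20 = 410.
Lower bound: ⌈410/100⌉ = 5 bins.
A packing using 5 bins:
  bin 1: 80 + 20 = 100
  bin 2: 70 + 30 = 100
  bin 3: 70 + 30 = 100
  bin 4: 70 = 70
  bin 5: 40 = 40
This matches the lower bound, so 5 is optimal.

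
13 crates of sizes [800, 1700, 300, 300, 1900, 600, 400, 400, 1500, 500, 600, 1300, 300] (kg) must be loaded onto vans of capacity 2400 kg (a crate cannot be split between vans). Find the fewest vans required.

Total = 1900 + 1700 + 1500 + 1300 + 800 + 600 + 600 + 500 + 400 + 400 + 300 + 300 + 300 = 10600 kg.
Lower bound: ⌈10600/2400⌉ = 5 vans.
A packing using 5 vans:
  van 1: 1900 + 500 = 2400
  van 2: 1700 + 600 = 2300
  van 3: 1500 + 800 = 2300
  van 4: 1300 + 600 + 400 = 2300
  van 5: 400 + 300 + 300 + 300 = 1300
This matches the lower bound, so 5 is optimal.

5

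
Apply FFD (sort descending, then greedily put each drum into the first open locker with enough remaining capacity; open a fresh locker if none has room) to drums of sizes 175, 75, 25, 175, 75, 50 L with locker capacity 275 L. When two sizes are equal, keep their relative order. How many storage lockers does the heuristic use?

Sorted descending: 175, 175, 75, 75, 50, 25.
  175 → locker 1 (new)  [load 175/275]
  175 → locker 2 (new)  [load 175/275]
  75 → locker 1  [load 250/275]
  75 → locker 2  [load 250/275]
  50 → locker 3 (new)  [load 50/275]
  25 → locker 1  [load 275/275]
3 storage lockers opened.

3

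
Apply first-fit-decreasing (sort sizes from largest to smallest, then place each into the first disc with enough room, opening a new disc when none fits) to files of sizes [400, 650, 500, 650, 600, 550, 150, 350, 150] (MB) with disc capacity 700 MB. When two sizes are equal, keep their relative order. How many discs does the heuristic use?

Sorted descending: 650, 650, 600, 550, 500, 400, 350, 150, 150.
  650 → disc 1 (new)  [load 650/700]
  650 → disc 2 (new)  [load 650/700]
  600 → disc 3 (new)  [load 600/700]
  550 → disc 4 (new)  [load 550/700]
  500 → disc 5 (new)  [load 500/700]
  400 → disc 6 (new)  [load 400/700]
  350 → disc 7 (new)  [load 350/700]
  150 → disc 4  [load 700/700]
  150 → disc 5  [load 650/700]
7 discs opened.

7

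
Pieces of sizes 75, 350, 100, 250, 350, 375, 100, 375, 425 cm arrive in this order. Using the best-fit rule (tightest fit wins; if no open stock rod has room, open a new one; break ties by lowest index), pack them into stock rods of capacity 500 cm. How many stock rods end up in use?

  75 → stock rod 1 (new)  [load 75/500]
  350 → stock rod 1  [load 425/500]
  100 → stock rod 2 (new)  [load 100/500]
  250 → stock rod 2  [load 350/500]
  350 → stock rod 3 (new)  [load 350/500]
  375 → stock rod 4 (new)  [load 375/500]
  100 → stock rod 4  [load 475/500]
  375 → stock rod 5 (new)  [load 375/500]
  425 → stock rod 6 (new)  [load 425/500]
6 stock rods opened.

6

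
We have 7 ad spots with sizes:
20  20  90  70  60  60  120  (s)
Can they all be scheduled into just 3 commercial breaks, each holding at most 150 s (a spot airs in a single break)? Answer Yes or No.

A valid assignment using 3 commercial breaks:
  break 1: 120 + 20 = 140
  break 2: 90 + 60 = 150
  break 3: 70 + 60 + 20 = 150
Every load is within 150 s, so 3 commercial breaks suffice.

Yes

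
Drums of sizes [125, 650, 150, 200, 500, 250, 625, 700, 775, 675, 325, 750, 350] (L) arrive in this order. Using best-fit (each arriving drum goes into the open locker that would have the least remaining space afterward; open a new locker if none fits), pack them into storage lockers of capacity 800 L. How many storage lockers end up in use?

9

  125 → locker 1 (new)  [load 125/800]
  650 → locker 1  [load 775/800]
  150 → locker 2 (new)  [load 150/800]
  200 → locker 2  [load 350/800]
  500 → locker 3 (new)  [load 500/800]
  250 → locker 3  [load 750/800]
  625 → locker 4 (new)  [load 625/800]
  700 → locker 5 (new)  [load 700/800]
  775 → locker 6 (new)  [load 775/800]
  675 → locker 7 (new)  [load 675/800]
  325 → locker 2  [load 675/800]
  750 → locker 8 (new)  [load 750/800]
  350 → locker 9 (new)  [load 350/800]
9 storage lockers opened.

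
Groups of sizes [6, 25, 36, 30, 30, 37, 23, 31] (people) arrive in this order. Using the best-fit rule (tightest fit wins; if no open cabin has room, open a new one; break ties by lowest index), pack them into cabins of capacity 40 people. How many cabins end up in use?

7

  6 → cabin 1 (new)  [load 6/40]
  25 → cabin 1  [load 31/40]
  36 → cabin 2 (new)  [load 36/40]
  30 → cabin 3 (new)  [load 30/40]
  30 → cabin 4 (new)  [load 30/40]
  37 → cabin 5 (new)  [load 37/40]
  23 → cabin 6 (new)  [load 23/40]
  31 → cabin 7 (new)  [load 31/40]
7 cabins opened.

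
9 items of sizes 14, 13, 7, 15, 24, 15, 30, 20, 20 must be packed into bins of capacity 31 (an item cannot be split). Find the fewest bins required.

Total = 30 + 24 + 20 + 20 + 15 + 15 + 14 + 13 + 7 = 158.
Lower bound: ⌈158/31⌉ = 6 bins.
A packing using 6 bins:
  bin 1: 30 = 30
  bin 2: 24 + 7 = 31
  bin 3: 20 = 20
  bin 4: 20 = 20
  bin 5: 15 + 15 = 30
  bin 6: 14 + 13 = 27
This matches the lower bound, so 6 is optimal.

6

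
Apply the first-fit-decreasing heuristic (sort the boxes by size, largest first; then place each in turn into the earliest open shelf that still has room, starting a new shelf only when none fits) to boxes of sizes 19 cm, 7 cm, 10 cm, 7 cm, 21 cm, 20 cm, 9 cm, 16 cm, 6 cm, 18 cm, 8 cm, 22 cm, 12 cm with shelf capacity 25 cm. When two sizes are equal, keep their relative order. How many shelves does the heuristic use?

Sorted descending: 22, 21, 20, 19, 18, 16, 12, 10, 9, 8, 7, 7, 6.
  22 → shelf 1 (new)  [load 22/25]
  21 → shelf 2 (new)  [load 21/25]
  20 → shelf 3 (new)  [load 20/25]
  19 → shelf 4 (new)  [load 19/25]
  18 → shelf 5 (new)  [load 18/25]
  16 → shelf 6 (new)  [load 16/25]
  12 → shelf 7 (new)  [load 12/25]
  10 → shelf 7  [load 22/25]
  9 → shelf 6  [load 25/25]
  8 → shelf 8 (new)  [load 8/25]
  7 → shelf 5  [load 25/25]
  7 → shelf 8  [load 15/25]
  6 → shelf 4  [load 25/25]
8 shelves opened.

8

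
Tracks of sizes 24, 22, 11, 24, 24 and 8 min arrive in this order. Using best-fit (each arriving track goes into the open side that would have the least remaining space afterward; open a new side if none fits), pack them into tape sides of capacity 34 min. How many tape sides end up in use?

  24 → side 1 (new)  [load 24/34]
  22 → side 2 (new)  [load 22/34]
  11 → side 2  [load 33/34]
  24 → side 3 (new)  [load 24/34]
  24 → side 4 (new)  [load 24/34]
  8 → side 1  [load 32/34]
4 tape sides opened.

4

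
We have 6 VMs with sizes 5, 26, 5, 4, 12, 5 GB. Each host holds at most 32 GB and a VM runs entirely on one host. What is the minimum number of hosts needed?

Total = 26 + 12 + 5 + 5 + 5 + 4 = 57 GB.
Lower bound: ⌈57/32⌉ = 2 hosts.
A packing using 2 hosts:
  host 1: 26 + 5 = 31
  host 2: 12 + 5 + 5 + 4 = 26
This matches the lower bound, so 2 is optimal.

2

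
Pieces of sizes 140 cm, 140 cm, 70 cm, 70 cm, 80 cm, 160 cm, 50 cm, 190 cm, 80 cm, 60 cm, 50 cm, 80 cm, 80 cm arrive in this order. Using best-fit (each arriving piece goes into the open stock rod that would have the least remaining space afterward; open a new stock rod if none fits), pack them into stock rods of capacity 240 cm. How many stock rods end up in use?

6

  140 → stock rod 1 (new)  [load 140/240]
  140 → stock rod 2 (new)  [load 140/240]
  70 → stock rod 1  [load 210/240]
  70 → stock rod 2  [load 210/240]
  80 → stock rod 3 (new)  [load 80/240]
  160 → stock rod 3  [load 240/240]
  50 → stock rod 4 (new)  [load 50/240]
  190 → stock rod 4  [load 240/240]
  80 → stock rod 5 (new)  [load 80/240]
  60 → stock rod 5  [load 140/240]
  50 → stock rod 5  [load 190/240]
  80 → stock rod 6 (new)  [load 80/240]
  80 → stock rod 6  [load 160/240]
6 stock rods opened.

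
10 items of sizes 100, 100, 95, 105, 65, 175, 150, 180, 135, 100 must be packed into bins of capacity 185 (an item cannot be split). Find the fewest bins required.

9

Total = 180 + 175 + 150 + 135 + 105 + 100 + 100 + 100 + 95 + 65 = 1205.
Lower bound: ⌈1205/185⌉ = 7 bins.
Also, 9 items each exceed 185/2, and no two of those can share a bin, so at least 9 bins are needed.
A packing using 9 bins:
  bin 1: 180 = 180
  bin 2: 175 = 175
  bin 3: 150 = 150
  bin 4: 135 = 135
  bin 5: 105 + 65 = 170
  bin 6: 100 = 100
  bin 7: 100 = 100
  bin 8: 100 = 100
  bin 9: 95 = 95
This matches the lower bound, so 9 is optimal.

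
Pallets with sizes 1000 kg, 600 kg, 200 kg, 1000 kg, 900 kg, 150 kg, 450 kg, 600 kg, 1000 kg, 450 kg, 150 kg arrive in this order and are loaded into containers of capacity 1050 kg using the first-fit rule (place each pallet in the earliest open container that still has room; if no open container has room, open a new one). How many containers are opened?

7

  1000 → container 1 (new)  [load 1000/1050]
  600 → container 2 (new)  [load 600/1050]
  200 → container 2  [load 800/1050]
  1000 → container 3 (new)  [load 1000/1050]
  900 → container 4 (new)  [load 900/1050]
  150 → container 2  [load 950/1050]
  450 → container 5 (new)  [load 450/1050]
  600 → container 5  [load 1050/1050]
  1000 → container 6 (new)  [load 1000/1050]
  450 → container 7 (new)  [load 450/1050]
  150 → container 4  [load 1050/1050]
7 containers opened.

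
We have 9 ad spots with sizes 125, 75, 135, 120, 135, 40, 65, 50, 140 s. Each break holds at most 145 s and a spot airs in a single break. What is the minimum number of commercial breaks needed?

7

Total = 140 + 135 + 135 + 125 + 120 + 75 + 65 + 50 + 40 = 885 s.
Lower bound: ⌈885/145⌉ = 7 commercial breaks.
A packing using 7 commercial breaks:
  break 1: 140 = 140
  break 2: 135 = 135
  break 3: 135 = 135
  break 4: 125 = 125
  break 5: 120 = 120
  break 6: 75 + 65 = 140
  break 7: 50 + 40 = 90
This matches the lower bound, so 7 is optimal.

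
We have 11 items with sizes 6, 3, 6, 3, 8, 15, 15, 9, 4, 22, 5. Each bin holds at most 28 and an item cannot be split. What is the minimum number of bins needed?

4

Total = 22 + 15 + 15 + 9 + 8 + 6 + 6 + 5 + 4 + 3 + 3 = 96.
Lower bound: ⌈96/28⌉ = 4 bins.
A packing using 4 bins:
  bin 1: 22 + 6 = 28
  bin 2: 15 + 9 + 4 = 28
  bin 3: 15 + 8 + 5 = 28
  bin 4: 6 + 3 + 3 = 12
This matches the lower bound, so 4 is optimal.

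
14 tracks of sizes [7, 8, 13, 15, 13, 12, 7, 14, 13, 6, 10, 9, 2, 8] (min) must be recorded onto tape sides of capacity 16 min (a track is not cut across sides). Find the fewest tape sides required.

Total = 15 + 14 + 13 + 13 + 13 + 12 + 10 + 9 + 8 + 8 + 7 + 7 + 6 + 2 = 137 min.
Lower bound: ⌈137/16⌉ = 9 tape sides.
A packing using 10 tape sides:
  side 1: 15 = 15
  side 2: 14 + 2 = 16
  side 3: 13 = 13
  side 4: 13 = 13
  side 5: 13 = 13
  side 6: 12 = 12
  side 7: 10 + 6 = 16
  side 8: 9 + 7 = 16
  side 9: 8 + 8 = 16
  side 10: 7 = 7
No arrangement into 9 tape sides stays within capacity, so 10 is optimal.

10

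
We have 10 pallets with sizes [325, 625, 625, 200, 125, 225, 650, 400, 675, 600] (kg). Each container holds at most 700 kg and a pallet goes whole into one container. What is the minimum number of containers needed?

7

Total = 675 + 650 + 625 + 625 + 600 + 400 + 325 + 225 + 200 + 125 = 4450 kg.
Lower bound: ⌈4450/700⌉ = 7 containers.
A packing using 7 containers:
  container 1: 675 = 675
  container 2: 650 = 650
  container 3: 625 = 625
  container 4: 625 = 625
  container 5: 600 = 600
  container 6: 400 + 225 = 625
  container 7: 325 + 200 + 125 = 650
This matches the lower bound, so 7 is optimal.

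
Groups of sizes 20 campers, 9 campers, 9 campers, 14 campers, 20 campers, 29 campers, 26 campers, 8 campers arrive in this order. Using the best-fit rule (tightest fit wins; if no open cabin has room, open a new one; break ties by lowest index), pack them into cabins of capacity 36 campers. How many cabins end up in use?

5

  20 → cabin 1 (new)  [load 20/36]
  9 → cabin 1  [load 29/36]
  9 → cabin 2 (new)  [load 9/36]
  14 → cabin 2  [load 23/36]
  20 → cabin 3 (new)  [load 20/36]
  29 → cabin 4 (new)  [load 29/36]
  26 → cabin 5 (new)  [load 26/36]
  8 → cabin 5  [load 34/36]
5 cabins opened.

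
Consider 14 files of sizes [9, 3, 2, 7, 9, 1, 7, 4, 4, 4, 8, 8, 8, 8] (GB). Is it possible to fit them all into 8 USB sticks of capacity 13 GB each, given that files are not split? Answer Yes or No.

A valid assignment using 8 USB sticks:
  USB stick 1: 9 + 4 = 13
  USB stick 2: 9 + 4 = 13
  USB stick 3: 8 + 4 + 1 = 13
  USB stick 4: 8 + 3 + 2 = 13
  USB stick 5: 8 = 8
  USB stick 6: 8 = 8
  USB stick 7: 7 = 7
  USB stick 8: 7 = 7
Every load is within 13 GB, so 8 USB sticks suffice.

Yes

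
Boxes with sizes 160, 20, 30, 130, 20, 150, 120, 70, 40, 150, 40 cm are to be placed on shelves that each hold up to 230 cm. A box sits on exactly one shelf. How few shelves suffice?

5

Total = 160 + 150 + 150 + 130 + 120 + 70 + 40 + 40 + 30 + 20 + 20 = 930 cm.
Lower bound: ⌈930/230⌉ = 5 shelves.
A packing using 5 shelves:
  shelf 1: 160 + 70 = 230
  shelf 2: 150 + 40 + 40 = 230
  shelf 3: 150 + 30 + 20 + 20 = 220
  shelf 4: 130 = 130
  shelf 5: 120 = 120
This matches the lower bound, so 5 is optimal.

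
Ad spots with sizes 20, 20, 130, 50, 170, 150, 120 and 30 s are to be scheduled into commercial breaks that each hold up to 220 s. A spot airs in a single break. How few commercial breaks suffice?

Total = 170 + 150 + 130 + 120 + 50 + 30 + 20 + 20 = 690 s.
Lower bound: ⌈690/220⌉ = 4 commercial breaks.
A packing using 4 commercial breaks:
  break 1: 170 + 50 = 220
  break 2: 150 + 30 + 20 + 20 = 220
  break 3: 130 = 130
  break 4: 120 = 120
This matches the lower bound, so 4 is optimal.

4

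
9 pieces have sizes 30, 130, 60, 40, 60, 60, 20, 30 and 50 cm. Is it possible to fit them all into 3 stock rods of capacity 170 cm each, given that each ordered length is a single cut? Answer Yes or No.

A valid assignment using 3 stock rods:
  stock rod 1: 130 + 40 = 170
  stock rod 2: 60 + 60 + 50 = 170
  stock rod 3: 60 + 30 + 30 + 20 = 140
Every load is within 170 cm, so 3 stock rods suffice.

Yes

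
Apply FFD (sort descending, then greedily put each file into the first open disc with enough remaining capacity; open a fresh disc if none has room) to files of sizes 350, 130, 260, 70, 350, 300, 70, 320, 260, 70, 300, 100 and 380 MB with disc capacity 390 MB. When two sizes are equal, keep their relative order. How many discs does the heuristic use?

8

Sorted descending: 380, 350, 350, 320, 300, 300, 260, 260, 130, 100, 70, 70, 70.
  380 → disc 1 (new)  [load 380/390]
  350 → disc 2 (new)  [load 350/390]
  350 → disc 3 (new)  [load 350/390]
  320 → disc 4 (new)  [load 320/390]
  300 → disc 5 (new)  [load 300/390]
  300 → disc 6 (new)  [load 300/390]
  260 → disc 7 (new)  [load 260/390]
  260 → disc 8 (new)  [load 260/390]
  130 → disc 7  [load 390/390]
  100 → disc 8  [load 360/390]
  70 → disc 4  [load 390/390]
  70 → disc 5  [load 370/390]
  70 → disc 6  [load 370/390]
8 discs opened.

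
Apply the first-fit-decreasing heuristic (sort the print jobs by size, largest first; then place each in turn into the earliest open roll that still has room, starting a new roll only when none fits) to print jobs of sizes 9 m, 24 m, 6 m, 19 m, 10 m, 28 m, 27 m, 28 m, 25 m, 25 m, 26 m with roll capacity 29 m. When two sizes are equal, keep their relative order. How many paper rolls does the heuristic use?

9

Sorted descending: 28, 28, 27, 26, 25, 25, 24, 19, 10, 9, 6.
  28 → roll 1 (new)  [load 28/29]
  28 → roll 2 (new)  [load 28/29]
  27 → roll 3 (new)  [load 27/29]
  26 → roll 4 (new)  [load 26/29]
  25 → roll 5 (new)  [load 25/29]
  25 → roll 6 (new)  [load 25/29]
  24 → roll 7 (new)  [load 24/29]
  19 → roll 8 (new)  [load 19/29]
  10 → roll 8  [load 29/29]
  9 → roll 9 (new)  [load 9/29]
  6 → roll 9  [load 15/29]
9 paper rolls opened.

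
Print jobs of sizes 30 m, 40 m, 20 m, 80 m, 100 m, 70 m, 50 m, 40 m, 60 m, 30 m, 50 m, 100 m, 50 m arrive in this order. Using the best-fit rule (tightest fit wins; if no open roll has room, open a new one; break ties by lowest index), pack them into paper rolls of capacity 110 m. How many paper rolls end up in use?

  30 → roll 1 (new)  [load 30/110]
  40 → roll 1  [load 70/110]
  20 → roll 1  [load 90/110]
  80 → roll 2 (new)  [load 80/110]
  100 → roll 3 (new)  [load 100/110]
  70 → roll 4 (new)  [load 70/110]
  50 → roll 5 (new)  [load 50/110]
  40 → roll 4  [load 110/110]
  60 → roll 5  [load 110/110]
  30 → roll 2  [load 110/110]
  50 → roll 6 (new)  [load 50/110]
  100 → roll 7 (new)  [load 100/110]
  50 → roll 6  [load 100/110]
7 paper rolls opened.

7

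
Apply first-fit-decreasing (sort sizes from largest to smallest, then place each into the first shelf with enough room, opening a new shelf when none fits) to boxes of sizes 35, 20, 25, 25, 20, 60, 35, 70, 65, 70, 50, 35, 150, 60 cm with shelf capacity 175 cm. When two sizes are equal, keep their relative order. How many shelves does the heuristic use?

5

Sorted descending: 150, 70, 70, 65, 60, 60, 50, 35, 35, 35, 25, 25, 20, 20.
  150 → shelf 1 (new)  [load 150/175]
  70 → shelf 2 (new)  [load 70/175]
  70 → shelf 2  [load 140/175]
  65 → shelf 3 (new)  [load 65/175]
  60 → shelf 3  [load 125/175]
  60 → shelf 4 (new)  [load 60/175]
  50 → shelf 3  [load 175/175]
  35 → shelf 2  [load 175/175]
  35 → shelf 4  [load 95/175]
  35 → shelf 4  [load 130/175]
  25 → shelf 1  [load 175/175]
  25 → shelf 4  [load 155/175]
  20 → shelf 4  [load 175/175]
  20 → shelf 5 (new)  [load 20/175]
5 shelves opened.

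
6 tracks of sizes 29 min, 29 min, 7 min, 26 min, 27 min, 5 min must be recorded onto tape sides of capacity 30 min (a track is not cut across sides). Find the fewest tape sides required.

5

Total = 29 + 29 + 27 + 26 + 7 + 5 = 123 min.
Lower bound: ⌈123/30⌉ = 5 tape sides.
A packing using 5 tape sides:
  side 1: 29 = 29
  side 2: 29 = 29
  side 3: 27 = 27
  side 4: 26 = 26
  side 5: 7 + 5 = 12
This matches the lower bound, so 5 is optimal.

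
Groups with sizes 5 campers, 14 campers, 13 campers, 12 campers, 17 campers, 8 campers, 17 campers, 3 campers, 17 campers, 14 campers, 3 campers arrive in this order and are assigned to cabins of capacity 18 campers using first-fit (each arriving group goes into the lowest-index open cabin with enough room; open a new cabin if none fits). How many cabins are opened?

8

  5 → cabin 1 (new)  [load 5/18]
  14 → cabin 2 (new)  [load 14/18]
  13 → cabin 1  [load 18/18]
  12 → cabin 3 (new)  [load 12/18]
  17 → cabin 4 (new)  [load 17/18]
  8 → cabin 5 (new)  [load 8/18]
  17 → cabin 6 (new)  [load 17/18]
  3 → cabin 2  [load 17/18]
  17 → cabin 7 (new)  [load 17/18]
  14 → cabin 8 (new)  [load 14/18]
  3 → cabin 3  [load 15/18]
8 cabins opened.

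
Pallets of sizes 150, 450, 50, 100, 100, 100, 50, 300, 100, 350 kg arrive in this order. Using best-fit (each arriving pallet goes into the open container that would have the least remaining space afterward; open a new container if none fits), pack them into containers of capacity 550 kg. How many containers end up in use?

  150 → container 1 (new)  [load 150/550]
  450 → container 2 (new)  [load 450/550]
  50 → container 2  [load 500/550]
  100 → container 1  [load 250/550]
  100 → container 1  [load 350/550]
  100 → container 1  [load 450/550]
  50 → container 2  [load 550/550]
  300 → container 3 (new)  [load 300/550]
  100 → container 1  [load 550/550]
  350 → container 4 (new)  [load 350/550]
4 containers opened.

4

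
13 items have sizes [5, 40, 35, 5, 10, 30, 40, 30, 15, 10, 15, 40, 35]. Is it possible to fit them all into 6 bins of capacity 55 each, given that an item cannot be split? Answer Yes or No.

No

Total = 310; ⌈310/55⌉ = 6.
7 items each exceed half the capacity and cannot share a bin, forcing at least 7 bins.
At least 7 bins are required, but only 6 are allowed.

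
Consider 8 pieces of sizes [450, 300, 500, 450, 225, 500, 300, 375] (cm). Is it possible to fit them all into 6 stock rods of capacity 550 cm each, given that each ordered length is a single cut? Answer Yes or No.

Total = 3100 cm; ⌈3100/550⌉ = 6.
7 pieces each exceed half the capacity and cannot share a stock rod, forcing at least 7 stock rods.
At least 7 stock rods are required, but only 6 are allowed.

No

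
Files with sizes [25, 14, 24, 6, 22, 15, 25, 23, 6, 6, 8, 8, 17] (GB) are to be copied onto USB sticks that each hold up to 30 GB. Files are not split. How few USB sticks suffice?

8

Total = 25 + 25 + 24 + 23 + 22 + 17 + 15 + 14 + 8 + 8 + 6 + 6 + 6 = 199 GB.
Lower bound: ⌈199/30⌉ = 7 USB sticks.
A packing using 8 USB sticks:
  USB stick 1: 25 = 25
  USB stick 2: 25 = 25
  USB stick 3: 24 + 6 = 30
  USB stick 4: 23 + 6 = 29
  USB stick 5: 22 + 8 = 30
  USB stick 6: 17 + 8 = 25
  USB stick 7: 15 + 14 = 29
  USB stick 8: 6 = 6
No arrangement into 7 USB sticks stays within capacity, so 8 is optimal.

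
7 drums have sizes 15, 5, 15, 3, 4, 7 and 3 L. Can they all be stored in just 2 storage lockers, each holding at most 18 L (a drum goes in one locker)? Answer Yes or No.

No

Total = 52 L; ⌈52/18⌉ = 3.
At least 3 storage lockers are required, but only 2 are allowed.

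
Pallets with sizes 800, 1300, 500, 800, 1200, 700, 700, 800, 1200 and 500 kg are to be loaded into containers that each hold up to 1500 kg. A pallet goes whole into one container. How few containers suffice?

7

Total = 1300 + 1200 + 1200 + 800 + 800 + 800 + 700 + 700 + 500 + 500 = 8500 kg.
Lower bound: ⌈8500/1500⌉ = 6 containers.
A packing using 7 containers:
  container 1: 1300 = 1300
  container 2: 1200 = 1200
  container 3: 1200 = 1200
  container 4: 800 + 700 = 1500
  container 5: 800 + 700 = 1500
  container 6: 800 + 500 = 1300
  container 7: 500 = 500
No arrangement into 6 containers stays within capacity, so 7 is optimal.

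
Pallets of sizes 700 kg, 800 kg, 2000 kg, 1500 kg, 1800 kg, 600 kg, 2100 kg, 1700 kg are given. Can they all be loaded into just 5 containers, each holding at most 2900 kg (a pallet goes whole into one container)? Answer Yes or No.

Yes

A valid assignment using 5 containers:
  container 1: 2100 + 800 = 2900
  container 2: 2000 + 700 = 2700
  container 3: 1800 + 600 = 2400
  container 4: 1700 = 1700
  container 5: 1500 = 1500
Every load is within 2900 kg, so 5 containers suffice.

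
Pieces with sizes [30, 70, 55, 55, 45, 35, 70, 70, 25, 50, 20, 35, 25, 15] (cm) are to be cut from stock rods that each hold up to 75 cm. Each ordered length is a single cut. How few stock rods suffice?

Total = 70 + 70 + 70 + 55 + 55 + 50 + 45 + 35 + 35 + 30 + 25 + 25 + 20 + 15 = 600 cm.
Lower bound: ⌈600/75⌉ = 8 stock rods.
A packing using 9 stock rods:
  stock rod 1: 70 = 70
  stock rod 2: 70 = 70
  stock rod 3: 70 = 70
  stock rod 4: 55 + 20 = 75
  stock rod 5: 55 + 15 = 70
  stock rod 6: 50 + 25 = 75
  stock rod 7: 45 + 30 = 75
  stock rod 8: 35 + 35 = 70
  stock rod 9: 25 = 25
No arrangement into 8 stock rods stays within capacity, so 9 is optimal.

9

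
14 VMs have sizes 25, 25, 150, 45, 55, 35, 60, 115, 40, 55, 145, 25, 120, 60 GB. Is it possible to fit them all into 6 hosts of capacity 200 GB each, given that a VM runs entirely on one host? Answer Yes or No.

A valid assignment using 5 hosts:
  host 1: 150 + 45 = 195
  host 2: 145 + 55 = 200
  host 3: 120 + 60 = 180
  host 4: 115 + 60 + 25 = 200
  host 5: 55 + 40 + 35 + 25 + 25 = 180
That uses only 5 ≤ 6, so 6 hosts are enough.

Yes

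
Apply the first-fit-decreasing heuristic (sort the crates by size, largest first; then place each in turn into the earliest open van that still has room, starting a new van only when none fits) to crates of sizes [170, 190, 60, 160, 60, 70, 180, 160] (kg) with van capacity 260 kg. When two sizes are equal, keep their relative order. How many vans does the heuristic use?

Sorted descending: 190, 180, 170, 160, 160, 70, 60, 60.
  190 → van 1 (new)  [load 190/260]
  180 → van 2 (new)  [load 180/260]
  170 → van 3 (new)  [load 170/260]
  160 → van 4 (new)  [load 160/260]
  160 → van 5 (new)  [load 160/260]
  70 → van 1  [load 260/260]
  60 → van 2  [load 240/260]
  60 → van 3  [load 230/260]
5 vans opened.

5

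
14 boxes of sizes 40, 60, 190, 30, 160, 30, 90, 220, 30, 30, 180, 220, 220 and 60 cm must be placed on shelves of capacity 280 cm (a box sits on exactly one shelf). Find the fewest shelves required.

Total = 220 + 220 + 220 + 190 + 180 + 160 + 90 + 60 + 60 + 40 + 30 + 30 + 30 + 30 = 1560 cm.
Lower bound: ⌈1560/280⌉ = 6 shelves.
A packing using 6 shelves:
  shelf 1: 220 + 60 = 280
  shelf 2: 220 + 60 = 280
  shelf 3: 220 + 40 = 260
  shelf 4: 190 + 90 = 280
  shelf 5: 180 + 30 + 30 + 30 = 270
  shelf 6: 160 + 30 = 190
This matches the lower bound, so 6 is optimal.

6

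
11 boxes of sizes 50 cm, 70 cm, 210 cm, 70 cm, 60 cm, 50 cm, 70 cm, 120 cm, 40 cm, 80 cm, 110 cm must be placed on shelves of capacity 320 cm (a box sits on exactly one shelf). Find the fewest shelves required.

3

Total = 210 + 120 + 110 + 80 + 70 + 70 + 70 + 60 + 50 + 50 + 40 = 930 cm.
Lower bound: ⌈930/320⌉ = 3 shelves.
A packing using 3 shelves:
  shelf 1: 210 + 110 = 320
  shelf 2: 120 + 80 + 70 + 50 = 320
  shelf 3: 70 + 70 + 60 + 50 + 40 = 290
This matches the lower bound, so 3 is optimal.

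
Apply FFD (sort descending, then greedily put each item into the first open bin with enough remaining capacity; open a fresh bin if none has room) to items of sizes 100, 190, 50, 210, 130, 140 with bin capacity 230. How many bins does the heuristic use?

Sorted descending: 210, 190, 140, 130, 100, 50.
  210 → bin 1 (new)  [load 210/230]
  190 → bin 2 (new)  [load 190/230]
  140 → bin 3 (new)  [load 140/230]
  130 → bin 4 (new)  [load 130/230]
  100 → bin 4  [load 230/230]
  50 → bin 3  [load 190/230]
4 bins opened.

4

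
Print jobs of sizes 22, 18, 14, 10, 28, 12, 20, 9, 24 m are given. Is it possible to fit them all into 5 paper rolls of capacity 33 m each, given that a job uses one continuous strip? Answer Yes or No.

A valid assignment using 5 paper rolls:
  roll 1: 28 = 28
  roll 2: 24 + 9 = 33
  roll 3: 22 + 10 = 32
  roll 4: 20 + 12 = 32
  roll 5: 18 + 14 = 32
Every load is within 33 m, so 5 paper rolls suffice.

Yes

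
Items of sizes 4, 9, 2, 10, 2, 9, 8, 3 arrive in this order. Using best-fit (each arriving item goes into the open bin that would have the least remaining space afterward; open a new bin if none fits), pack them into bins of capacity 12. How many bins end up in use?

  4 → bin 1 (new)  [load 4/12]
  9 → bin 2 (new)  [load 9/12]
  2 → bin 2  [load 11/12]
  10 → bin 3 (new)  [load 10/12]
  2 → bin 3  [load 12/12]
  9 → bin 4 (new)  [load 9/12]
  8 → bin 1  [load 12/12]
  3 → bin 4  [load 12/12]
4 bins opened.

4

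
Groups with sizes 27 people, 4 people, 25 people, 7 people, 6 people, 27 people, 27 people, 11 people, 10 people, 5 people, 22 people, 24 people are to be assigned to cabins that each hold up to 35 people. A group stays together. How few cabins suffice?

Total = 27 + 27 + 27 + 25 + 24 + 22 + 11 + 10 + 7 + 6 + 5 + 4 = 195 people.
Lower bound: ⌈195/35⌉ = 6 cabins.
A packing using 6 cabins:
  cabin 1: 27 + 7 = 34
  cabin 2: 27 + 6 = 33
  cabin 3: 27 + 5 = 32
  cabin 4: 25 + 10 = 35
  cabin 5: 24 + 11 = 35
  cabin 6: 22 + 4 = 26
This matches the lower bound, so 6 is optimal.

6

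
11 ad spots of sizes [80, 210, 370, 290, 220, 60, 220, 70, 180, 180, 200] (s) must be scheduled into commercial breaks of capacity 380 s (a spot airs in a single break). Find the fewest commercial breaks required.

7

Total = 370 + 290 + 220 + 220 + 210 + 200 + 180 + 180 + 80 + 70 + 60 = 2080 s.
Lower bound: ⌈2080/380⌉ = 6 commercial breaks.
A packing using 7 commercial breaks:
  break 1: 370 = 370
  break 2: 290 + 80 = 370
  break 3: 220 + 70 + 60 = 350
  break 4: 220 = 220
  break 5: 210 = 210
  break 6: 200 + 180 = 380
  break 7: 180 = 180
No arrangement into 6 commercial breaks stays within capacity, so 7 is optimal.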